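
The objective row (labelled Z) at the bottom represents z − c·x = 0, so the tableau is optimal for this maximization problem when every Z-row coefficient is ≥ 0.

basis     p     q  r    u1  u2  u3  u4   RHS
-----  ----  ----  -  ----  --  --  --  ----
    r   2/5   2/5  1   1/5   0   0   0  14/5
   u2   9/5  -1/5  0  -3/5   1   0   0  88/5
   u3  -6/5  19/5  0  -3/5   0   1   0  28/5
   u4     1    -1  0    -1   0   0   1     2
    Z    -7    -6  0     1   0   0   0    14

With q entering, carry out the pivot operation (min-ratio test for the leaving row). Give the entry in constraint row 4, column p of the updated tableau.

Ratio test on column q — row 1: (14/5)/(2/5) = 7; row 2: entry -1/5 ≤ 0; row 3: (28/5)/(19/5) = 28/19; row 4: entry -1 ≤ 0. Minimum is 28/19 at row 3 (u3 leaves); pivot element 19/5.
Divide row 3 by 19/5; eliminate column q from the other rows.
Row 4 update in column p: 1 − (-1)·(-6/19) = 13/19.

13/19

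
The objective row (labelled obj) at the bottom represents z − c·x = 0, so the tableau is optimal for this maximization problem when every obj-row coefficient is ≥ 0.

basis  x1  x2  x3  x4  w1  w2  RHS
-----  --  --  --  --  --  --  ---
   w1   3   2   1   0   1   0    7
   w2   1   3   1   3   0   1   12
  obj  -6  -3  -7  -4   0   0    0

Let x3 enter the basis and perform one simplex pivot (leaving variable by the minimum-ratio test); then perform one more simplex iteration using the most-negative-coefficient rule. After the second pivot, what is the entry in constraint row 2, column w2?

Ratio test on column x3 — row 1: 7/1 = 7; row 2: 12/1 = 12. Minimum is 7 at row 1 (w1 leaves); pivot element 1.
Divide row 1 by 1; eliminate column x3 from the other rows.
Second iteration: most negative obj-row entry is -4 in column x4, so x4 enters.
Ratio test on column x4 — row 1: entry 0 ≤ 0; row 2: 5/3 = 5/3. Minimum is 5/3 at row 2 (w2 leaves); pivot element 3.
Divide row 2 by 3; eliminate column x4 from the other rows.
After both pivots, the entry at constraint row 2, column w2 is 1/3.

1/3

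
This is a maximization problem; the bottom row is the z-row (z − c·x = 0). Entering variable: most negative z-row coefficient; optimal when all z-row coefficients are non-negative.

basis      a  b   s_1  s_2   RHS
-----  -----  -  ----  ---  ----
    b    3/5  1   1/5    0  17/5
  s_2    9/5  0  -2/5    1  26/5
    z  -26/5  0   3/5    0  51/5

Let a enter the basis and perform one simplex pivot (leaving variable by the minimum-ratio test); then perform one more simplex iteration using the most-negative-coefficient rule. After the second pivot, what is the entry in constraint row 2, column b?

2/3

Ratio test on column a — row 1: (17/5)/(3/5) = 17/3; row 2: (26/5)/(9/5) = 26/9. Minimum is 26/9 at row 2 (s_2 leaves); pivot element 9/5.
Divide row 2 by 9/5; eliminate column a from the other rows.
Second iteration: most negative z-row entry is -5/9 in column s_1, so s_1 enters.
Ratio test on column s_1 — row 1: (5/3)/(1/3) = 5; row 2: entry -2/9 ≤ 0. Minimum is 5 at row 1 (b leaves); pivot element 1/3.
Divide row 1 by 1/3; eliminate column s_1 from the other rows.
After both pivots, the entry at constraint row 2, column b is 2/3.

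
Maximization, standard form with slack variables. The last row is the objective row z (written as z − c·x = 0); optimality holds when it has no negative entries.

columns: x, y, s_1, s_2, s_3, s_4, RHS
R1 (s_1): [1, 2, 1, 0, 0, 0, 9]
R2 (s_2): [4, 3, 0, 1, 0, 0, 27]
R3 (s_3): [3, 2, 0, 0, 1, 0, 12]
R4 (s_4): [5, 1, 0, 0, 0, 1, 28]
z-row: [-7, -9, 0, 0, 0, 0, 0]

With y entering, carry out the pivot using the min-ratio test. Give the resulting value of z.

Ratio test on column y — row 1: 9/2 = 9/2; row 2: 27/3 = 9; row 3: 12/2 = 6; row 4: 28/1 = 28. Minimum is 9/2 at row 1 (s_1 leaves); pivot element 2.
Pivot on row 1; the z-row RHS becomes 0 − (-9)·(9/2) = 81/2.

81/2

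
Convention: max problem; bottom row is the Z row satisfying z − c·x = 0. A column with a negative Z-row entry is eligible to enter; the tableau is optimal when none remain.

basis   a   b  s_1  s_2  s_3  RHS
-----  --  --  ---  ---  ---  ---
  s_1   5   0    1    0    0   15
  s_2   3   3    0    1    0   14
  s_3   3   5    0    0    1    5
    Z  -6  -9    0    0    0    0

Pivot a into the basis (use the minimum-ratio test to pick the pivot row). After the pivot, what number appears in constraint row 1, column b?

Ratio test on column a — row 1: 15/5 = 3; row 2: 14/3 = 14/3; row 3: 5/3 = 5/3. Minimum is 5/3 at row 3 (s_3 leaves); pivot element 3.
Divide row 3 by 3; eliminate column a from the other rows.
Row 1 update in column b: 0 − 5·(5/3) = -25/3.

-25/3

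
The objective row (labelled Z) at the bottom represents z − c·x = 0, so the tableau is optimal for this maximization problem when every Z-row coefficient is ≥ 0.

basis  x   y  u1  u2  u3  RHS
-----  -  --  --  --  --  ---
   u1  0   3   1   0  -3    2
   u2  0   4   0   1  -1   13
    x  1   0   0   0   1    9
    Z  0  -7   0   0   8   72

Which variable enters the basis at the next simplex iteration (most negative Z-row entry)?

y

Negative Z-row entries: y: -7.
The most negative is -7 in column y, so y enters.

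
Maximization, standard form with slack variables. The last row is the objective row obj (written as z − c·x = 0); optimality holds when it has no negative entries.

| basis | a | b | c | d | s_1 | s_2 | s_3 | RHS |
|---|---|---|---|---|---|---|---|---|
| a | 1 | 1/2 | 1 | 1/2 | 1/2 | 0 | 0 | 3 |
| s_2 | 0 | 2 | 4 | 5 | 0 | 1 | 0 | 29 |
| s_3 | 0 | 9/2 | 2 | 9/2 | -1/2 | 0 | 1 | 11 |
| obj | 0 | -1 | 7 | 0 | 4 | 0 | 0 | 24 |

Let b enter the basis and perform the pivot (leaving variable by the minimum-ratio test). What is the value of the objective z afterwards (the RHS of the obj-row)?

Ratio test on column b — row 1: 3/(1/2) = 6; row 2: 29/2 = 29/2; row 3: 11/(9/2) = 22/9. Minimum is 22/9 at row 3 (s_3 leaves); pivot element 9/2.
Pivot on row 3; the obj-row RHS becomes 24 − (-1)·(22/9) = 238/9.

238/9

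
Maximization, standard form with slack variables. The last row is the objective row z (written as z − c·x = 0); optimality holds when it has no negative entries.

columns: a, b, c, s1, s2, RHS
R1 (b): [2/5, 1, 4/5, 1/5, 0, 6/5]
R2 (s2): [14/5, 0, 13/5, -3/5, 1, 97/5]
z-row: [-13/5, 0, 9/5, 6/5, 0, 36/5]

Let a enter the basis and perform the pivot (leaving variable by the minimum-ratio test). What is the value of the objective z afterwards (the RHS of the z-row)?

15

Ratio test on column a — row 1: (6/5)/(2/5) = 3; row 2: (97/5)/(14/5) = 97/14. Minimum is 3 at row 1 (b leaves); pivot element 2/5.
Pivot on row 1; the z-row RHS becomes 36/5 − (-13/5)·3 = 15.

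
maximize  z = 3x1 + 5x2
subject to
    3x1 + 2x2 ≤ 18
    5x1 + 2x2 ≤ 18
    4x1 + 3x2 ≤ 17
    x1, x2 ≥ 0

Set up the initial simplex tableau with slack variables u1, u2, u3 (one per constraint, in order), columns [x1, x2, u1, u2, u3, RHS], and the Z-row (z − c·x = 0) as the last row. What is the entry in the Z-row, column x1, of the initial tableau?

-3

The Z-row carries the negated objective coefficients: the x1 entry is -3.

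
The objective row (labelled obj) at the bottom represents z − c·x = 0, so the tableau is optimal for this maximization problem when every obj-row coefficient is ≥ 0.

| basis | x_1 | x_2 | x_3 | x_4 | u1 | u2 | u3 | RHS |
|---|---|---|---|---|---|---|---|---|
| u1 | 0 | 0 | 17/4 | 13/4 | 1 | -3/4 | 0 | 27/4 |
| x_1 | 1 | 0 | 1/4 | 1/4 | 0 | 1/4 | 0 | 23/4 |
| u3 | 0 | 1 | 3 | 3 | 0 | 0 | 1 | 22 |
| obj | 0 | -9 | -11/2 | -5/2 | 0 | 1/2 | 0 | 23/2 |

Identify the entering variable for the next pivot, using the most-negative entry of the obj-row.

Negative obj-row entries: x_2: -9, x_3: -11/2, x_4: -5/2.
The most negative is -9 in column x_2, so x_2 enters.

x_2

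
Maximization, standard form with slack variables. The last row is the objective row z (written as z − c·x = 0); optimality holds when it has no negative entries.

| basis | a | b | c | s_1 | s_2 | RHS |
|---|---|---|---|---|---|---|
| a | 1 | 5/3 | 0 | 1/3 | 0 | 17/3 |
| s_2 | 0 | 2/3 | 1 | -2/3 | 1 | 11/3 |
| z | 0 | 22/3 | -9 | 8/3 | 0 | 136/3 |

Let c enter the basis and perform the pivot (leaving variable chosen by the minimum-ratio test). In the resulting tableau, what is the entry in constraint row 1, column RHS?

17/3

Ratio test on column c — row 1: entry 0 ≤ 0; row 2: (11/3)/1 = 11/3. Minimum is 11/3 at row 2 (s_2 leaves); pivot element 1.
Divide row 2 by 1; eliminate column c from the other rows.
Row 1 update in column RHS: 17/3 − 0·(11/3) = 17/3.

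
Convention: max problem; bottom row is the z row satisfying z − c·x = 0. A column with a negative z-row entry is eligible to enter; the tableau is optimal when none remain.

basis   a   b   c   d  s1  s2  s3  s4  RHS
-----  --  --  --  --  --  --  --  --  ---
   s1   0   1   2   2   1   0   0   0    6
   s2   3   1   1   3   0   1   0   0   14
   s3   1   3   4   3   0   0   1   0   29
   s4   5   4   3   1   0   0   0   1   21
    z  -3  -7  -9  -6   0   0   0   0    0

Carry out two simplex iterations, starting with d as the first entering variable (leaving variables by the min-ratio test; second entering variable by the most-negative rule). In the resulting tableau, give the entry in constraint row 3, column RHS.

86/7

Ratio test on column d — row 1: 6/2 = 3; row 2: 14/3 = 14/3; row 3: 29/3 = 29/3; row 4: 21/1 = 21. Minimum is 3 at row 1 (s1 leaves); pivot element 2.
Divide row 1 by 2; eliminate column d from the other rows.
Second iteration: most negative z-row entry is -4 in column b, so b enters.
Ratio test on column b — row 1: 3/(1/2) = 6; row 2: entry -1/2 ≤ 0; row 3: 20/(3/2) = 40/3; row 4: 18/(7/2) = 36/7. Minimum is 36/7 at row 4 (s4 leaves); pivot element 7/2.
Divide row 4 by 7/2; eliminate column b from the other rows.
After both pivots, the entry at constraint row 3, column RHS is 86/7.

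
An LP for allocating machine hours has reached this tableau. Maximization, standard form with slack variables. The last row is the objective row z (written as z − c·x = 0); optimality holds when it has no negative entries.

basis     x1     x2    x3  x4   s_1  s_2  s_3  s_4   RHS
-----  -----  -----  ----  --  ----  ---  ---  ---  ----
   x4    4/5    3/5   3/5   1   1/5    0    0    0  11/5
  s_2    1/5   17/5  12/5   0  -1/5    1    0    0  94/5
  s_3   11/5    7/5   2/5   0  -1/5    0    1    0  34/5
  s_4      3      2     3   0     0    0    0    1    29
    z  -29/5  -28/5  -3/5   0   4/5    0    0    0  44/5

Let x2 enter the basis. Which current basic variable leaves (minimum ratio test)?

Column x2 entries and ratios — x4: (11/5)/(3/5) = 11/3; s_2: (94/5)/(17/5) = 94/17; s_3: (34/5)/(7/5) = 34/7; s_4: 29/2 = 29/2.
Smallest ratio is 11/3 in the row of x4, so x4 leaves.

x4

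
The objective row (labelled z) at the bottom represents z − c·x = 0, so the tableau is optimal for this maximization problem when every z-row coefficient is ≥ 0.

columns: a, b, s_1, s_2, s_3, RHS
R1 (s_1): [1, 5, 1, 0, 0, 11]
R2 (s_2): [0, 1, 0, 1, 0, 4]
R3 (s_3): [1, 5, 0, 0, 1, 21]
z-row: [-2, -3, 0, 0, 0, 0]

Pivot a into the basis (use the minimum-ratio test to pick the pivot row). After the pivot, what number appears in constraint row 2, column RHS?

4

Ratio test on column a — row 1: 11/1 = 11; row 2: entry 0 ≤ 0; row 3: 21/1 = 21. Minimum is 11 at row 1 (s_1 leaves); pivot element 1.
Divide row 1 by 1; eliminate column a from the other rows.
Row 2 update in column RHS: 4 − 0·11 = 4.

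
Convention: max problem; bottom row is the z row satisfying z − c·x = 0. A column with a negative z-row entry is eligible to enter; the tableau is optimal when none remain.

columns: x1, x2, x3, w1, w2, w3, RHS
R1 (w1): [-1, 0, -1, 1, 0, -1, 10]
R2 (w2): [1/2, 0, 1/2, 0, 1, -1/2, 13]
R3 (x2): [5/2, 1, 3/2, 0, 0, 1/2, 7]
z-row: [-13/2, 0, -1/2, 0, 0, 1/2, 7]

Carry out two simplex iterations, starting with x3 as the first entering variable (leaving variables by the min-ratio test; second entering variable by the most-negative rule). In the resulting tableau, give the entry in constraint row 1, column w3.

-4/5

Ratio test on column x3 — row 1: entry -1 ≤ 0; row 2: 13/(1/2) = 26; row 3: 7/(3/2) = 14/3. Minimum is 14/3 at row 3 (x2 leaves); pivot element 3/2.
Divide row 3 by 3/2; eliminate column x3 from the other rows.
Second iteration: most negative z-row entry is -17/3 in column x1, so x1 enters.
Ratio test on column x1 — row 1: (44/3)/(2/3) = 22; row 2: entry -1/3 ≤ 0; row 3: (14/3)/(5/3) = 14/5. Minimum is 14/5 at row 3 (x3 leaves); pivot element 5/3.
Divide row 3 by 5/3; eliminate column x1 from the other rows.
After both pivots, the entry at constraint row 1, column w3 is -4/5.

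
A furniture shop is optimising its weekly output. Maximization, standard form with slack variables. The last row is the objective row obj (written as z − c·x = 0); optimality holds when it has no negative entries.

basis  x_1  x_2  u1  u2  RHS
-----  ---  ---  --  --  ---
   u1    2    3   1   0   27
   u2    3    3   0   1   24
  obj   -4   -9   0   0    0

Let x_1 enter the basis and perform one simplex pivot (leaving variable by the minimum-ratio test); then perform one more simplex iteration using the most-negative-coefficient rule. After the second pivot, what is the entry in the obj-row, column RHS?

72

Ratio test on column x_1 — row 1: 27/2 = 27/2; row 2: 24/3 = 8. Minimum is 8 at row 2 (u2 leaves); pivot element 3.
Divide row 2 by 3; eliminate column x_1 from the other rows.
Second iteration: most negative obj-row entry is -5 in column x_2, so x_2 enters.
Ratio test on column x_2 — row 1: 11/1 = 11; row 2: 8/1 = 8. Minimum is 8 at row 2 (x_1 leaves); pivot element 1.
Divide row 2 by 1; eliminate column x_2 from the other rows.
After both pivots, the entry at the obj-row, column RHS is 72.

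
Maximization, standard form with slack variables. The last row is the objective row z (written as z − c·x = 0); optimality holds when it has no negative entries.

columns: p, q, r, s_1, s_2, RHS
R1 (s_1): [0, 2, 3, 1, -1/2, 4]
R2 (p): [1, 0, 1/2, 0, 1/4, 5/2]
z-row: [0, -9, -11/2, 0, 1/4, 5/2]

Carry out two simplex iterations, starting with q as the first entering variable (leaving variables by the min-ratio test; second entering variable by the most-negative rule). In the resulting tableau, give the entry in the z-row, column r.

Ratio test on column q — row 1: 4/2 = 2; row 2: entry 0 ≤ 0. Minimum is 2 at row 1 (s_1 leaves); pivot element 2.
Divide row 1 by 2; eliminate column q from the other rows.
Second iteration: most negative z-row entry is -2 in column s_2, so s_2 enters.
Ratio test on column s_2 — row 1: entry -1/4 ≤ 0; row 2: (5/2)/(1/4) = 10. Minimum is 10 at row 2 (p leaves); pivot element 1/4.
Divide row 2 by 1/4; eliminate column s_2 from the other rows.
After both pivots, the entry at the z-row, column r is 12.

12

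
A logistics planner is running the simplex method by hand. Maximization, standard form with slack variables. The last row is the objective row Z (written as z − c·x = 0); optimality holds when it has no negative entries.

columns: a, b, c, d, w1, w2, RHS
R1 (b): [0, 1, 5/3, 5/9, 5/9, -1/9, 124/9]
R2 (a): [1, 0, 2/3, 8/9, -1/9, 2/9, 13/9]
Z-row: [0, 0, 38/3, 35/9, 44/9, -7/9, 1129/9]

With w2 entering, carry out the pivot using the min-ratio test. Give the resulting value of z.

Ratio test on column w2 — row 1: entry -1/9 ≤ 0; row 2: (13/9)/(2/9) = 13/2. Minimum is 13/2 at row 2 (a leaves); pivot element 2/9.
Pivot on row 2; the Z-row RHS becomes 1129/9 − (-7/9)·(13/2) = 261/2.

261/2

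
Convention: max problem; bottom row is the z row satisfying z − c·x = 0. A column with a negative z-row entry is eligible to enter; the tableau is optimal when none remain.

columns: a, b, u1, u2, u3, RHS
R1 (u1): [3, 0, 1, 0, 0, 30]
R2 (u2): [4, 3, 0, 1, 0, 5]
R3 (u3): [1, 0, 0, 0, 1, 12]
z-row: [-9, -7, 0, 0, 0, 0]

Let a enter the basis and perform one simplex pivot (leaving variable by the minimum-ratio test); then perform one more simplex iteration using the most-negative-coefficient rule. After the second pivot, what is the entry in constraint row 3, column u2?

0

Ratio test on column a — row 1: 30/3 = 10; row 2: 5/4 = 5/4; row 3: 12/1 = 12. Minimum is 5/4 at row 2 (u2 leaves); pivot element 4.
Divide row 2 by 4; eliminate column a from the other rows.
Second iteration: most negative z-row entry is -1/4 in column b, so b enters.
Ratio test on column b — row 1: entry -9/4 ≤ 0; row 2: (5/4)/(3/4) = 5/3; row 3: entry -3/4 ≤ 0. Minimum is 5/3 at row 2 (a leaves); pivot element 3/4.
Divide row 2 by 3/4; eliminate column b from the other rows.
After both pivots, the entry at constraint row 3, column u2 is 0.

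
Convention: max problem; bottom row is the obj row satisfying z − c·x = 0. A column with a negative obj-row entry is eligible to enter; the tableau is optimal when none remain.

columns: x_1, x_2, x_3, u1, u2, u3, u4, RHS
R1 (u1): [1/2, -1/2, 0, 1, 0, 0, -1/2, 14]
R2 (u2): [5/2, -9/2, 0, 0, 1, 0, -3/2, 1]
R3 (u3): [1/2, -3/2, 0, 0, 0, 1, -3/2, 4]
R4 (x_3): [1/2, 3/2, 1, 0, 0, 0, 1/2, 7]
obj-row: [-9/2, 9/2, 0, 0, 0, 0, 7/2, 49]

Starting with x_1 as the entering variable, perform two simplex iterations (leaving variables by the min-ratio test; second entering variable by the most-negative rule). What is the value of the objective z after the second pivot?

61

Ratio test on column x_1 — row 1: 14/(1/2) = 28; row 2: 1/(5/2) = 2/5; row 3: 4/(1/2) = 8; row 4: 7/(1/2) = 14. Minimum is 2/5 at row 2 (u2 leaves); pivot element 5/2.
Pivot on row 2; the obj-row RHS becomes 49 − (-9/2)·(2/5) = 254/5.
Next entering variable (most negative obj-row entry -18/5): x_2.
Ratio test on column x_2 — row 1: (69/5)/(2/5) = 69/2; row 2: entry -9/5 ≤ 0; row 3: entry -3/5 ≤ 0; row 4: (34/5)/(12/5) = 17/6. Minimum is 17/6 at row 4 (x_3 leaves); pivot element 12/5.
After the second pivot the obj-row RHS is 254/5 − (-18/5)·(17/6) = 61.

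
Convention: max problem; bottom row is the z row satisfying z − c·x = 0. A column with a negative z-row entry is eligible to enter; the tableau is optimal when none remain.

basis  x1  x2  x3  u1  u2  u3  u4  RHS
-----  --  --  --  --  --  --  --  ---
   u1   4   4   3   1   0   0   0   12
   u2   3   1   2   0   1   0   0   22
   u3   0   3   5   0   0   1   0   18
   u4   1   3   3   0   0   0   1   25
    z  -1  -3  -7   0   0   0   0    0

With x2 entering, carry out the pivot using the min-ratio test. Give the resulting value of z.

Ratio test on column x2 — row 1: 12/4 = 3; row 2: 22/1 = 22; row 3: 18/3 = 6; row 4: 25/3 = 25/3. Minimum is 3 at row 1 (u1 leaves); pivot element 4.
Pivot on row 1; the z-row RHS becomes 0 − (-3)·3 = 9.

9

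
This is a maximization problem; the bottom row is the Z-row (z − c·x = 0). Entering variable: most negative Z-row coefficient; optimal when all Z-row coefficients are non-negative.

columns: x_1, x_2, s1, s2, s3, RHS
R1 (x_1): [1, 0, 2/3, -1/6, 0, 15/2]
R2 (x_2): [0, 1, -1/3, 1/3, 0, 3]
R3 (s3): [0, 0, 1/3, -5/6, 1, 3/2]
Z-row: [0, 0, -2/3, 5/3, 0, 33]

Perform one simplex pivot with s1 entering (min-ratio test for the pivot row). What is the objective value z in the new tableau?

36

Ratio test on column s1 — row 1: (15/2)/(2/3) = 45/4; row 2: entry -1/3 ≤ 0; row 3: (3/2)/(1/3) = 9/2. Minimum is 9/2 at row 3 (s3 leaves); pivot element 1/3.
Pivot on row 3; the Z-row RHS becomes 33 − (-2/3)·(9/2) = 36.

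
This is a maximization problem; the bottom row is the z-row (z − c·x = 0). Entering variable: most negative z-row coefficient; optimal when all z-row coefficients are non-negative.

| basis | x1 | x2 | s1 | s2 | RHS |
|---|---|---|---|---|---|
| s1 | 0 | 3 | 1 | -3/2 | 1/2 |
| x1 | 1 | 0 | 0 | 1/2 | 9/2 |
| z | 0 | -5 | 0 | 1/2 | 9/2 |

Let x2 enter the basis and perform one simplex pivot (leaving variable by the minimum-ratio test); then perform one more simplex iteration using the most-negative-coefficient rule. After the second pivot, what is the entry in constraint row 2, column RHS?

9

Ratio test on column x2 — row 1: (1/2)/3 = 1/6; row 2: entry 0 ≤ 0. Minimum is 1/6 at row 1 (s1 leaves); pivot element 3.
Divide row 1 by 3; eliminate column x2 from the other rows.
Second iteration: most negative z-row entry is -2 in column s2, so s2 enters.
Ratio test on column s2 — row 1: entry -1/2 ≤ 0; row 2: (9/2)/(1/2) = 9. Minimum is 9 at row 2 (x1 leaves); pivot element 1/2.
Divide row 2 by 1/2; eliminate column s2 from the other rows.
After both pivots, the entry at constraint row 2, column RHS is 9.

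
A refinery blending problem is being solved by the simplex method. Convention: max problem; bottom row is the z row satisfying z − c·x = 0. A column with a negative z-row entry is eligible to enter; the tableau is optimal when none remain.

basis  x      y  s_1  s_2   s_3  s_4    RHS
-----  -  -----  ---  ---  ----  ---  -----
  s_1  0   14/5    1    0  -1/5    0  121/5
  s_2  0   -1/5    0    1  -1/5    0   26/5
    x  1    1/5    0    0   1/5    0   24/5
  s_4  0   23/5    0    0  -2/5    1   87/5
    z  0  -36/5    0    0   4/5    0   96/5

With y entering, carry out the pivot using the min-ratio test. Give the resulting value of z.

1068/23

Ratio test on column y — row 1: (121/5)/(14/5) = 121/14; row 2: entry -1/5 ≤ 0; row 3: (24/5)/(1/5) = 24; row 4: (87/5)/(23/5) = 87/23. Minimum is 87/23 at row 4 (s_4 leaves); pivot element 23/5.
Pivot on row 4; the z-row RHS becomes 96/5 − (-36/5)·(87/23) = 1068/23.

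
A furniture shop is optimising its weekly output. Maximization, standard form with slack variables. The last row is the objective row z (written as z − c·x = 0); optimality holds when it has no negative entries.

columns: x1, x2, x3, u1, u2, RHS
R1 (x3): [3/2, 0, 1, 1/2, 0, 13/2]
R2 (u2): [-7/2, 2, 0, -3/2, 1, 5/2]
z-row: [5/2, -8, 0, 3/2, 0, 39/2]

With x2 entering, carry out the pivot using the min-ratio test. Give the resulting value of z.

59/2

Ratio test on column x2 — row 1: entry 0 ≤ 0; row 2: (5/2)/2 = 5/4. Minimum is 5/4 at row 2 (u2 leaves); pivot element 2.
Pivot on row 2; the z-row RHS becomes 39/2 − (-8)·(5/4) = 59/2.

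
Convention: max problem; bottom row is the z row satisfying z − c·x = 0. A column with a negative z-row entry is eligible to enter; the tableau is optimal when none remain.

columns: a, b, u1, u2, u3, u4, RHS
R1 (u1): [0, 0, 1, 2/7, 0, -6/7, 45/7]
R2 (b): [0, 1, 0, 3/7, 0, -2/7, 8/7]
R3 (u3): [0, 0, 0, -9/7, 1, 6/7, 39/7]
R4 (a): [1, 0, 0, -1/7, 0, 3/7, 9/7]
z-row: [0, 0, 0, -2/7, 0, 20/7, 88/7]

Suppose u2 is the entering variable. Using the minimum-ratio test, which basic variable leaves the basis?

Column u2 entries and ratios — u1: (45/7)/(2/7) = 45/2; b: (8/7)/(3/7) = 8/3; u3: -9/7 ≤ 0, skip; a: -1/7 ≤ 0, skip.
Smallest ratio is 8/3 in the row of b, so b leaves.

b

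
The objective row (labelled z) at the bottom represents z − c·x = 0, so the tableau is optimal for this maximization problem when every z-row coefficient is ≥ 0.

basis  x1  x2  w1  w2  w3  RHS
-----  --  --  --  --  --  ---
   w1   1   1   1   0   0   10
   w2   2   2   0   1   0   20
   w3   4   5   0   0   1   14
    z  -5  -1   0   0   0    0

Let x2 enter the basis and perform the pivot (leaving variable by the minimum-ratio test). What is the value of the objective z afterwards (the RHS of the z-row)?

14/5

Ratio test on column x2 — row 1: 10/1 = 10; row 2: 20/2 = 10; row 3: 14/5 = 14/5. Minimum is 14/5 at row 3 (w3 leaves); pivot element 5.
Pivot on row 3; the z-row RHS becomes 0 − (-1)·(14/5) = 14/5.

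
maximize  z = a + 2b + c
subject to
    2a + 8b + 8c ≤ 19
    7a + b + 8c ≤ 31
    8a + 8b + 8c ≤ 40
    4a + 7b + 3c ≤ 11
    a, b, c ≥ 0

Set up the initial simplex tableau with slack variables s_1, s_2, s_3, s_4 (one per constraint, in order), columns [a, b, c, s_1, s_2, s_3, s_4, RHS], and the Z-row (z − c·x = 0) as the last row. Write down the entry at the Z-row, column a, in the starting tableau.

-1

The Z-row carries the negated objective coefficients: the a entry is -1.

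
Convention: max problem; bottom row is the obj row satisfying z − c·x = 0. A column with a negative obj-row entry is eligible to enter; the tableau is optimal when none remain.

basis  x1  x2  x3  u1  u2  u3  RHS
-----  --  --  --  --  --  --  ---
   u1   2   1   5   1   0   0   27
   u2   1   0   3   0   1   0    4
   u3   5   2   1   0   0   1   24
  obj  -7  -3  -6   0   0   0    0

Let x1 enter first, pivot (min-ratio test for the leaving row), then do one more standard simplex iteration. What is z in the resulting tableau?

34

Ratio test on column x1 — row 1: 27/2 = 27/2; row 2: 4/1 = 4; row 3: 24/5 = 24/5. Minimum is 4 at row 2 (u2 leaves); pivot element 1.
Pivot on row 2; the obj-row RHS becomes 0 − (-7)·4 = 28.
Next entering variable (most negative obj-row entry -3): x2.
Ratio test on column x2 — row 1: 19/1 = 19; row 2: entry 0 ≤ 0; row 3: 4/2 = 2. Minimum is 2 at row 3 (u3 leaves); pivot element 2.
After the second pivot the obj-row RHS is 28 − (-3)·2 = 34.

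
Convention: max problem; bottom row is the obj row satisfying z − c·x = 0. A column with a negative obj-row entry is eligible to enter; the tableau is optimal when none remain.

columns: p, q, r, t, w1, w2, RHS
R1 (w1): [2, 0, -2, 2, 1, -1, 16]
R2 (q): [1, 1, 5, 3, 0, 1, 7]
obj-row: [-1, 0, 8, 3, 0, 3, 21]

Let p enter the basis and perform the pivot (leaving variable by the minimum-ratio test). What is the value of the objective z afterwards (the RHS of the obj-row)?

28

Ratio test on column p — row 1: 16/2 = 8; row 2: 7/1 = 7. Minimum is 7 at row 2 (q leaves); pivot element 1.
Pivot on row 2; the obj-row RHS becomes 21 − (-1)·7 = 28.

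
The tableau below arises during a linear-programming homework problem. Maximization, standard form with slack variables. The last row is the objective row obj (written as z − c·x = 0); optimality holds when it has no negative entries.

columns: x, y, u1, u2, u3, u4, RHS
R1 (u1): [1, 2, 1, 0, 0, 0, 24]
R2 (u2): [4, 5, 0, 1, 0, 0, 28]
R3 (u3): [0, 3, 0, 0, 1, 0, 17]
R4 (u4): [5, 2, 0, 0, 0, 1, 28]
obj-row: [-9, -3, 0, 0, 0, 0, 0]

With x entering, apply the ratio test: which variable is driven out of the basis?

u4

Column x entries and ratios — u1: 24/1 = 24; u2: 28/4 = 7; u3: 0 ≤ 0, skip; u4: 28/5 = 28/5.
Smallest ratio is 28/5 in the row of u4, so u4 leaves.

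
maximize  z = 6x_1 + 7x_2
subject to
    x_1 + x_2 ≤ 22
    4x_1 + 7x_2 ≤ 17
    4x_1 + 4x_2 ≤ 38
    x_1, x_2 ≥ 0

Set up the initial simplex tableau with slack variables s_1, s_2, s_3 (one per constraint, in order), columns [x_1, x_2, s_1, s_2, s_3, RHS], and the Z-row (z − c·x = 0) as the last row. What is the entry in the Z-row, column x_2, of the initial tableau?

-7

The Z-row carries the negated objective coefficients: the x_2 entry is -7.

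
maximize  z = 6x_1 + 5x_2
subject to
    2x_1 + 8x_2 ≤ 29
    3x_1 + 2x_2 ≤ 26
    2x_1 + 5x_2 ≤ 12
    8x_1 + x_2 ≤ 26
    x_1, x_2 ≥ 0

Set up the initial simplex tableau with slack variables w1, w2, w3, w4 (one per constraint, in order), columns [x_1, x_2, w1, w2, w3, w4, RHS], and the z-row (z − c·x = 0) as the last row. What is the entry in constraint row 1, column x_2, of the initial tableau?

Constraint 1 has coefficient 8 on x_2.

8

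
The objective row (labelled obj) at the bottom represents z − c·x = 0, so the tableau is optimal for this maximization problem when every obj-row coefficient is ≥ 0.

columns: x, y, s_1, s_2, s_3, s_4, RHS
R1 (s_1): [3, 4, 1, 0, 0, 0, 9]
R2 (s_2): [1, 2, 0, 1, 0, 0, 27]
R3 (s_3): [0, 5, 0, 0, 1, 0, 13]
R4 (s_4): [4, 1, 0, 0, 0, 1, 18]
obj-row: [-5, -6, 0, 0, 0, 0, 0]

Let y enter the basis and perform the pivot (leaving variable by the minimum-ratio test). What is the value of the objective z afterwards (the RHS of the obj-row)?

Ratio test on column y — row 1: 9/4 = 9/4; row 2: 27/2 = 27/2; row 3: 13/5 = 13/5; row 4: 18/1 = 18. Minimum is 9/4 at row 1 (s_1 leaves); pivot element 4.
Pivot on row 1; the obj-row RHS becomes 0 − (-6)·(9/4) = 27/2.

27/2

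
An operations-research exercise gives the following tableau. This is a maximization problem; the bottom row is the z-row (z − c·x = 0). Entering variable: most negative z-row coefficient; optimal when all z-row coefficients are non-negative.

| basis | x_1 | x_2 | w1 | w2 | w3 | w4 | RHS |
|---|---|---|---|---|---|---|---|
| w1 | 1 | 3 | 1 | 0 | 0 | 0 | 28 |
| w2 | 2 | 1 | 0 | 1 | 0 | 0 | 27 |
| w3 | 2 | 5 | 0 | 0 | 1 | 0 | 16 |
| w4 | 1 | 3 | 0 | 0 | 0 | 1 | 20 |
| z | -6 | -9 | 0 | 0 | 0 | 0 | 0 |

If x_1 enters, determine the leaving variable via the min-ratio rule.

Column x_1 entries and ratios — w1: 28/1 = 28; w2: 27/2 = 27/2; w3: 16/2 = 8; w4: 20/1 = 20.
Smallest ratio is 8 in the row of w3, so w3 leaves.

w3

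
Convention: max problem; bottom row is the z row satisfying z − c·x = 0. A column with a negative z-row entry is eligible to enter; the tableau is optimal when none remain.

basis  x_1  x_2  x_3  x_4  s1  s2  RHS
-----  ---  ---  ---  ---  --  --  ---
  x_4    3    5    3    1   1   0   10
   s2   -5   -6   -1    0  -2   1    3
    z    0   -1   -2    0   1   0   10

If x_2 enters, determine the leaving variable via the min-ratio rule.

x_4

Column x_2 entries and ratios — x_4: 10/5 = 2; s2: -6 ≤ 0, skip.
Smallest ratio is 2 in the row of x_4, so x_4 leaves.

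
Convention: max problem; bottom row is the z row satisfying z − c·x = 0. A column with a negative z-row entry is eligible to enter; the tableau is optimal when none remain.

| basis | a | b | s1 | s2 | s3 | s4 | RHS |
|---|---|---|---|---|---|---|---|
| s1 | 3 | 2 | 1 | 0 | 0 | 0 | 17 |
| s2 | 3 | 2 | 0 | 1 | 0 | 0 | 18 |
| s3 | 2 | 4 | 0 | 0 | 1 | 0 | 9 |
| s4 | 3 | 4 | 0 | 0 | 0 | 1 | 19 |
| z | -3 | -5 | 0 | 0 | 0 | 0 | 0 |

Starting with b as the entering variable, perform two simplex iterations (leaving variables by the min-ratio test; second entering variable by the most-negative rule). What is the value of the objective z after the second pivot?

27/2

Ratio test on column b — row 1: 17/2 = 17/2; row 2: 18/2 = 9; row 3: 9/4 = 9/4; row 4: 19/4 = 19/4. Minimum is 9/4 at row 3 (s3 leaves); pivot element 4.
Pivot on row 3; the z-row RHS becomes 0 − (-5)·(9/4) = 45/4.
Next entering variable (most negative z-row entry -1/2): a.
Ratio test on column a — row 1: (25/2)/2 = 25/4; row 2: (27/2)/2 = 27/4; row 3: (9/4)/(1/2) = 9/2; row 4: 10/1 = 10. Minimum is 9/2 at row 3 (b leaves); pivot element 1/2.
After the second pivot the z-row RHS is 45/4 − (-1/2)·(9/2) = 27/2.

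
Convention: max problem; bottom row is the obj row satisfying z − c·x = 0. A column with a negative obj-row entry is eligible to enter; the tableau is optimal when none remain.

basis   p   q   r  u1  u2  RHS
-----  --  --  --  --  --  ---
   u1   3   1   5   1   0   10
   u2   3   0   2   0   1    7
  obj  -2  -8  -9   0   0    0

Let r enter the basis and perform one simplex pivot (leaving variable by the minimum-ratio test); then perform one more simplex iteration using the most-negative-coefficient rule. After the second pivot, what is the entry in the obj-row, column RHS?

80

Ratio test on column r — row 1: 10/5 = 2; row 2: 7/2 = 7/2. Minimum is 2 at row 1 (u1 leaves); pivot element 5.
Divide row 1 by 5; eliminate column r from the other rows.
Second iteration: most negative obj-row entry is -31/5 in column q, so q enters.
Ratio test on column q — row 1: 2/(1/5) = 10; row 2: entry -2/5 ≤ 0. Minimum is 10 at row 1 (r leaves); pivot element 1/5.
Divide row 1 by 1/5; eliminate column q from the other rows.
After both pivots, the entry at the obj-row, column RHS is 80.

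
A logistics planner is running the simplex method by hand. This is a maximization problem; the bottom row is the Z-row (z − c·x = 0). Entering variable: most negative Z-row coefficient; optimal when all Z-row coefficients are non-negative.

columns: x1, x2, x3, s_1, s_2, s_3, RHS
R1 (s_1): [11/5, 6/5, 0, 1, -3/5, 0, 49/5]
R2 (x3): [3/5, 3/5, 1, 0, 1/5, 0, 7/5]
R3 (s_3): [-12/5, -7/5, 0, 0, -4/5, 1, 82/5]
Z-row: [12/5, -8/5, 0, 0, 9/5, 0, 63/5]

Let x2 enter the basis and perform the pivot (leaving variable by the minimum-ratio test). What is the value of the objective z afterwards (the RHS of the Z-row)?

Ratio test on column x2 — row 1: (49/5)/(6/5) = 49/6; row 2: (7/5)/(3/5) = 7/3; row 3: entry -7/5 ≤ 0. Minimum is 7/3 at row 2 (x3 leaves); pivot element 3/5.
Pivot on row 2; the Z-row RHS becomes 63/5 − (-8/5)·(7/3) = 49/3.

49/3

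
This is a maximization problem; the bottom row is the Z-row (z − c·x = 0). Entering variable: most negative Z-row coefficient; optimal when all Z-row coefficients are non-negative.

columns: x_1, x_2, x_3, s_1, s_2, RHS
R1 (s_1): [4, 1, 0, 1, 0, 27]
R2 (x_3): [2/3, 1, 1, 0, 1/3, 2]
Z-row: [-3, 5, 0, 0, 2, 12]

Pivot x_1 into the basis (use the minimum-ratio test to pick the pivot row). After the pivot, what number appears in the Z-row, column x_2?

19/2

Ratio test on column x_1 — row 1: 27/4 = 27/4; row 2: 2/(2/3) = 3. Minimum is 3 at row 2 (x_3 leaves); pivot element 2/3.
Divide row 2 by 2/3; eliminate column x_1 from the other rows.
Z-row update in column x_2: 5 − (-3)·(3/2) = 19/2.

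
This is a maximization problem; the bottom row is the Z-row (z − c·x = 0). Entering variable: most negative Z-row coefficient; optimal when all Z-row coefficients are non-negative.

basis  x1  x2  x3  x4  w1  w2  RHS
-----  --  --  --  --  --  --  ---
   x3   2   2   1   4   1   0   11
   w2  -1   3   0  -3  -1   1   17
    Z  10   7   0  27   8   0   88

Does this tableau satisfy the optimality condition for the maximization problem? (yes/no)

yes

Every Z-row coefficient is ≥ 0, so the tableau is optimal.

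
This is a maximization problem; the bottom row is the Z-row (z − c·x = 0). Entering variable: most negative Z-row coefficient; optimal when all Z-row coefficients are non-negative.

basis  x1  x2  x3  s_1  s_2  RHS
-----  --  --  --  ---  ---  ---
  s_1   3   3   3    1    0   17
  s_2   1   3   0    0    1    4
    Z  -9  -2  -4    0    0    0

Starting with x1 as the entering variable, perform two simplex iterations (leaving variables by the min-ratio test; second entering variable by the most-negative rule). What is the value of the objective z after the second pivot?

128/3

Ratio test on column x1 — row 1: 17/3 = 17/3; row 2: 4/1 = 4. Minimum is 4 at row 2 (s_2 leaves); pivot element 1.
Pivot on row 2; the Z-row RHS becomes 0 − (-9)·4 = 36.
Next entering variable (most negative Z-row entry -4): x3.
Ratio test on column x3 — row 1: 5/3 = 5/3; row 2: entry 0 ≤ 0. Minimum is 5/3 at row 1 (s_1 leaves); pivot element 3.
After the second pivot the Z-row RHS is 36 − (-4)·(5/3) = 128/3.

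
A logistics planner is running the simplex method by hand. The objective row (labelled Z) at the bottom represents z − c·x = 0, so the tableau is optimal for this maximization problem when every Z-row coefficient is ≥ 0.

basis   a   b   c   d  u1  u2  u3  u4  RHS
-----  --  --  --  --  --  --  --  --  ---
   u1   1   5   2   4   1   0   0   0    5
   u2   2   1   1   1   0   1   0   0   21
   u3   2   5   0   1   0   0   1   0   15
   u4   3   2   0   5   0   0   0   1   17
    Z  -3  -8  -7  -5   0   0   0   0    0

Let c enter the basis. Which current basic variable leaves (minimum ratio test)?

u1

Column c entries and ratios — u1: 5/2 = 5/2; u2: 21/1 = 21; u3: 0 ≤ 0, skip; u4: 0 ≤ 0, skip.
Smallest ratio is 5/2 in the row of u1, so u1 leaves.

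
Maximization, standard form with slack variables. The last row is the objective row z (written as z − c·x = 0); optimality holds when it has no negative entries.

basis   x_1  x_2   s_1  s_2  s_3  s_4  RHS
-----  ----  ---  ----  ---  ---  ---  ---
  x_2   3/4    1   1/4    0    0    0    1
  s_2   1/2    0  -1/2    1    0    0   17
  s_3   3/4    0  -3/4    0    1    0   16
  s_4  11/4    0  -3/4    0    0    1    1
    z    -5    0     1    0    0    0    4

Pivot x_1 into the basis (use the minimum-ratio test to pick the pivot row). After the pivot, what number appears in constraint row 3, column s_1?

Ratio test on column x_1 — row 1: 1/(3/4) = 4/3; row 2: 17/(1/2) = 34; row 3: 16/(3/4) = 64/3; row 4: 1/(11/4) = 4/11. Minimum is 4/11 at row 4 (s_4 leaves); pivot element 11/4.
Divide row 4 by 11/4; eliminate column x_1 from the other rows.
Row 3 update in column s_1: -3/4 − (3/4)·(-3/11) = -6/11.

-6/11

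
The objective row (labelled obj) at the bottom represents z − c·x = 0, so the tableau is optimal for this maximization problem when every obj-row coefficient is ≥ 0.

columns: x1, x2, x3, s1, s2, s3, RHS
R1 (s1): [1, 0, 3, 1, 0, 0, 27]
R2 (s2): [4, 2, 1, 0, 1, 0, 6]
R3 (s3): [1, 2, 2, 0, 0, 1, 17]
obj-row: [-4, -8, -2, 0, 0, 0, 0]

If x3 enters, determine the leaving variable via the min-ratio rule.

Column x3 entries and ratios — s1: 27/3 = 9; s2: 6/1 = 6; s3: 17/2 = 17/2.
Smallest ratio is 6 in the row of s2, so s2 leaves.

s2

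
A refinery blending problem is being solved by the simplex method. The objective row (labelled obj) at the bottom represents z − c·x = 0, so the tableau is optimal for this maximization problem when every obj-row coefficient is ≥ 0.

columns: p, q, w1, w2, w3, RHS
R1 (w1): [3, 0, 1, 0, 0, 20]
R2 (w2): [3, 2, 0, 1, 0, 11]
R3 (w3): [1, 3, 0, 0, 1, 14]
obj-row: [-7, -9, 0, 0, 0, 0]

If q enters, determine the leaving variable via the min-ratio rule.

w3

Column q entries and ratios — w1: 0 ≤ 0, skip; w2: 11/2 = 11/2; w3: 14/3 = 14/3.
Smallest ratio is 14/3 in the row of w3, so w3 leaves.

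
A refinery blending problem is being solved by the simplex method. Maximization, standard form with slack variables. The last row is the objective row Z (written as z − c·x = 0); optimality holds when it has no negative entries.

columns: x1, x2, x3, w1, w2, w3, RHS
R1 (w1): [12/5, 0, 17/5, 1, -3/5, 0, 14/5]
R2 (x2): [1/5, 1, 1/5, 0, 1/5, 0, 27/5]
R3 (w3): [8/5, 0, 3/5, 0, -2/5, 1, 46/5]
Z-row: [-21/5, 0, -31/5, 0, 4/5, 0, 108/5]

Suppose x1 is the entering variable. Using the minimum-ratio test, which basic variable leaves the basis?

Column x1 entries and ratios — w1: (14/5)/(12/5) = 7/6; x2: (27/5)/(1/5) = 27; w3: (46/5)/(8/5) = 23/4.
Smallest ratio is 7/6 in the row of w1, so w1 leaves.

w1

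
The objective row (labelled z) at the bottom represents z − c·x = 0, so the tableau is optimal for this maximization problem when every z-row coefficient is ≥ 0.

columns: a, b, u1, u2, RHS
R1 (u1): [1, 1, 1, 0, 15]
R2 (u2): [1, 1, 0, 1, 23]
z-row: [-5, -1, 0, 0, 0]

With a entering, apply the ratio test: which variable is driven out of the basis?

Column a entries and ratios — u1: 15/1 = 15; u2: 23/1 = 23.
Smallest ratio is 15 in the row of u1, so u1 leaves.

u1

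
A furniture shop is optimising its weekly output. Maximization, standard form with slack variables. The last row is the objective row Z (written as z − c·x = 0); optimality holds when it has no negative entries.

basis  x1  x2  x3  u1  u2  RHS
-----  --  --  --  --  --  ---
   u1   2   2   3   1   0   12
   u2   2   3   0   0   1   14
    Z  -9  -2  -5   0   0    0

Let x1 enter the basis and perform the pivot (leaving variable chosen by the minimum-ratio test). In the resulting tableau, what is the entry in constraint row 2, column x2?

Ratio test on column x1 — row 1: 12/2 = 6; row 2: 14/2 = 7. Minimum is 6 at row 1 (u1 leaves); pivot element 2.
Divide row 1 by 2; eliminate column x1 from the other rows.
Row 2 update in column x2: 3 − 2·1 = 1.

1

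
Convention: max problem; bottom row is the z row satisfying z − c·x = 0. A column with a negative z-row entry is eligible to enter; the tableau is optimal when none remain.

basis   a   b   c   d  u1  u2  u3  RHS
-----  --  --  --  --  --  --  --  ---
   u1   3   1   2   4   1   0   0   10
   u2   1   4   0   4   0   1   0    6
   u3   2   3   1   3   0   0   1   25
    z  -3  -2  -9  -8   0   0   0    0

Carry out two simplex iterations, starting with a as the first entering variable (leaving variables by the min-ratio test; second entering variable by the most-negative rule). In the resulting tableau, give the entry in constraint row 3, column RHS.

20

Ratio test on column a — row 1: 10/3 = 10/3; row 2: 6/1 = 6; row 3: 25/2 = 25/2. Minimum is 10/3 at row 1 (u1 leaves); pivot element 3.
Divide row 1 by 3; eliminate column a from the other rows.
Second iteration: most negative z-row entry is -7 in column c, so c enters.
Ratio test on column c — row 1: (10/3)/(2/3) = 5; row 2: entry -2/3 ≤ 0; row 3: entry -1/3 ≤ 0. Minimum is 5 at row 1 (a leaves); pivot element 2/3.
Divide row 1 by 2/3; eliminate column c from the other rows.
After both pivots, the entry at constraint row 3, column RHS is 20.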